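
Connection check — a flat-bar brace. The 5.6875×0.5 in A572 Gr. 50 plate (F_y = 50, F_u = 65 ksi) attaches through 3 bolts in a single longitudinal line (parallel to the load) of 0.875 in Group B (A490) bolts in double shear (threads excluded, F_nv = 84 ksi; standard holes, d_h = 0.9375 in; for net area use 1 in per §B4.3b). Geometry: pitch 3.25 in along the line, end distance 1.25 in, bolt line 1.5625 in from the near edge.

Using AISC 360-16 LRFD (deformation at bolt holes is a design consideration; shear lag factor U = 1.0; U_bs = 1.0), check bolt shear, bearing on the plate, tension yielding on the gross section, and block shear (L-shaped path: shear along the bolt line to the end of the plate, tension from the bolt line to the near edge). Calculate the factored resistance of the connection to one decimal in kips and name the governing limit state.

Bolt shear: A_b = π(0.875)²/4 = 0.60132 in². φR_n = 0.75 × 84 × 0.60132 × 3 × 2 = 227.3 kips.
Bearing (0.5 in plate, F_u = 65 ksi): end bolts L_c = 1.25 − 0.9375/2 = 0.78125, R_n = min(1.2×0.78125×0.5×65, 2.4×0.875×0.5×65) = 30.469 kips/bolt; interior L_c = 3.25 − 0.9375 = 2.3125, R_n = 68.25 kips/bolt. φR_n = 0.75 × (1×30.469 + 2×68.25) = 125.2 kips.
Tension yield (gross): A_g = 5.6875×0.5 = 2.8438 in². φR_n = 0.90 × 50 × 2.8438 = 128.0 kips.
Block shear: shear path 1×[1.25+2×3.25] = 1×7.75 in, A_gv = 3.875, A_nv = 1×(7.75 − 2.5×1)×0.5 = 2.625 in²; tension to near edge: (1.5625 − 0.5×1)×0.5 = 0.53125 in². R_n = min(0.6×65×2.625, 0.6×50×3.875) + 1.0×65×0.53125 = min(102.38, 116.25) + 34.531 = 136.91 kips. φR_n = 0.75 × 136.91 = 102.7 kips.
Governing: min(227.3, 125.2, 128.0, 102.7) = 102.7 kips → block shear.

102.7 kips (block shear governs)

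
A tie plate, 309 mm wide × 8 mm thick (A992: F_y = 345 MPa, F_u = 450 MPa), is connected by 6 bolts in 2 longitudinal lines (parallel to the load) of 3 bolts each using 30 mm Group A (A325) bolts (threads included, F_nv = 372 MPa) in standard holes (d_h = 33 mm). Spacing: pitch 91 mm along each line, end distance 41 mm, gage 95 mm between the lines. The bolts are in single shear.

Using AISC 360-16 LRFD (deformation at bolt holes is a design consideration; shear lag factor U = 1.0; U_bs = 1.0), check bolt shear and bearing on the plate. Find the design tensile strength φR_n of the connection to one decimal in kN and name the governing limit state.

Bolt shear: A_b = π(30)²/4 = 706.86 mm². φR_n = 0.75 × 372 × 706.86 × 6 × 1 = 1183.3 kN.
Bearing (8 mm plate, F_u = 450 MPa): end bolts L_c = 41 − 33/2 = 24.5, R_n = min(1.2×24.5×8×450, 2.4×30×8×450) = 105.84 kN/bolt; interior L_c = 91 − 33 = 58, R_n = 250.56 kN/bolt. φR_n = 0.75 × (2×105.84 + 4×250.56) = 910.4 kN.
Governing: min(1183.3, 910.4) = 910.4 kN → bearing.

910.4 kN (bearing governs)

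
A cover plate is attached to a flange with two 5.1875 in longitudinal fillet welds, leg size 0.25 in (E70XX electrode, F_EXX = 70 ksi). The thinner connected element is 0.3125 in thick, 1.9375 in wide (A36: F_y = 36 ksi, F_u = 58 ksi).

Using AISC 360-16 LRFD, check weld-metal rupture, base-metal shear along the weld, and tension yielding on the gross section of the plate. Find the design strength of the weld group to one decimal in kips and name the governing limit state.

19.6 kips (gross-section yield governs)

Weld metal: throat = 0.707×0.25 = 0.17675 in, L = 2×5.1875 = 10.375 in. φR_n = 0.75 × 0.6 × 70 × 0.17675 × 10.375 = 57.8 kips.
Base metal shear (0.3125 in plate): yield φR_n = 1.0×0.6×36×0.3125×10.375 = 70.0 kips; rupture φR_n = 0.75×0.6×58×0.3125×10.375 = 84.6 kips; take 70.0 kips (yield).
Tension yield (gross): A_g = 1.9375×0.3125 = 0.60547 in². φR_n = 0.90 × 36 × 0.60547 = 19.6 kips.
Governing: min(57.8, 70.0, 19.6) = 19.6 kips → gross-section yield.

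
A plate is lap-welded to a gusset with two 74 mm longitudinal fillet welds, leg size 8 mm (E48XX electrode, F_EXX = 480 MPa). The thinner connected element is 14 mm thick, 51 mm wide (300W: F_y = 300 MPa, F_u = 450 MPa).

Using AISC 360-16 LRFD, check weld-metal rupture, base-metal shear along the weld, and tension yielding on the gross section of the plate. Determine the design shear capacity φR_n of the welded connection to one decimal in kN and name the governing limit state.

Weld metal: throat = 0.707×8 = 5.656 mm, L = 2×74 = 148 mm. φR_n = 0.75 × 0.6 × 480 × 5.656 × 148 = 180.8 kN.
Base metal shear (14 mm plate): yield φR_n = 1.0×0.6×300×14×148 = 373.0 kN; rupture φR_n = 0.75×0.6×450×14×148 = 419.6 kN; take 373.0 kN (yield).
Tension yield (gross): A_g = 51×14 = 714 mm². φR_n = 0.90 × 300 × 714 = 192.8 kN.
Governing: min(180.8, 373.0, 192.8) = 180.8 kN → weld metal.

180.8 kN (weld metal governs)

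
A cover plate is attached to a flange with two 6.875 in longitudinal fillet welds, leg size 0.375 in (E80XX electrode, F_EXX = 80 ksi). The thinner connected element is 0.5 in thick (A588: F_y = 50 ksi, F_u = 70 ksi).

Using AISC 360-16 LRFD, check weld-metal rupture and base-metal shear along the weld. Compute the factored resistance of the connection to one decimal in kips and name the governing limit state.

131.2 kips (weld metal governs)

Weld metal: throat = 0.707×0.375 = 0.26513 in, L = 2×6.875 = 13.75 in. φR_n = 0.75 × 0.6 × 80 × 0.26513 × 13.75 = 131.2 kips.
Base metal shear (0.5 in plate): yield φR_n = 1.0×0.6×50×0.5×13.75 = 206.3 kips; rupture φR_n = 0.75×0.6×70×0.5×13.75 = 216.6 kips; take 206.3 kips (yield).
Governing: min(131.2, 206.3) = 131.2 kips → weld metal.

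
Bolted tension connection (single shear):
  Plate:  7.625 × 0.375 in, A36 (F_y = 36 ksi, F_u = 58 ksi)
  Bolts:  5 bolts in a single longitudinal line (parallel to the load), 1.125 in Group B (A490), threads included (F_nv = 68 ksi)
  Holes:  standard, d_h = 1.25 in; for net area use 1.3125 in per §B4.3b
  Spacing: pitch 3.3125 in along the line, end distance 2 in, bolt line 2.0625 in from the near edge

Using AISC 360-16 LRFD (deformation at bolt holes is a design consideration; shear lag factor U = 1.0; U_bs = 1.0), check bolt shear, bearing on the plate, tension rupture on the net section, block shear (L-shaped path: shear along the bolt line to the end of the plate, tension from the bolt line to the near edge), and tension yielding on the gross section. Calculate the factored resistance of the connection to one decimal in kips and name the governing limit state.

Bolt shear: A_b = π(1.125)²/4 = 0.99402 in². φR_n = 0.75 × 68 × 0.99402 × 5 × 1 = 253.5 kips.
Bearing (0.375 in plate, F_u = 58 ksi): end bolts L_c = 2 − 1.25/2 = 1.375, R_n = min(1.2×1.375×0.375×58, 2.4×1.125×0.375×58) = 35.888 kips/bolt; interior L_c = 3.3125 − 1.25 = 2.0625, R_n = 53.831 kips/bolt. φR_n = 0.75 × (1×35.888 + 4×53.831) = 188.4 kips.
Tension rupture (net): A_n = (7.625 − 1×1.3125)×0.375 = 2.3672 in² (U = 1.0, A_e = A_n). φR_n = 0.75 × 58 × 2.3672 = 103.0 kips.
Block shear: shear path 1×[2+4×3.3125] = 1×15.25 in, A_gv = 5.7188, A_nv = 1×(15.25 − 4.5×1.3125)×0.375 = 3.5039 in²; tension to near edge: (2.0625 − 0.5×1.3125)×0.375 = 0.52734 in². R_n = min(0.6×58×3.5039, 0.6×36×5.7188) + 1.0×58×0.52734 = min(121.94, 123.53) + 30.586 = 152.53 kips. φR_n = 0.75 × 152.53 = 114.4 kips.
Tension yield (gross): A_g = 7.625×0.375 = 2.8594 in². φR_n = 0.90 × 36 × 2.8594 = 92.6 kips.
Governing: min(253.5, 188.4, 103.0, 114.4, 92.6) = 92.6 kips → gross-section yield.

92.6 kips (gross-section yield governs)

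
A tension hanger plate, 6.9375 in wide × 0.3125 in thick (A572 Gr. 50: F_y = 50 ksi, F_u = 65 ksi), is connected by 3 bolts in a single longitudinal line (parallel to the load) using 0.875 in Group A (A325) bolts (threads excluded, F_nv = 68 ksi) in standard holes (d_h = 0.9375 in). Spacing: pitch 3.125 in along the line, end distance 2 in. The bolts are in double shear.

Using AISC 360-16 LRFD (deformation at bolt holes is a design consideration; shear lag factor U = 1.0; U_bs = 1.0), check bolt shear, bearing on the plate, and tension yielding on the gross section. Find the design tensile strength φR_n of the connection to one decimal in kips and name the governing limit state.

92.0 kips (bearing governs)

Bolt shear: A_b = π(0.875)²/4 = 0.60132 in². φR_n = 0.75 × 68 × 0.60132 × 3 × 2 = 184.0 kips.
Bearing (0.3125 in plate, F_u = 65 ksi): end bolts L_c = 2 − 0.9375/2 = 1.53125, R_n = min(1.2×1.53125×0.3125×65, 2.4×0.875×0.3125×65) = 37.324 kips/bolt; interior L_c = 3.125 − 0.9375 = 2.1875, R_n = 42.656 kips/bolt. φR_n = 0.75 × (1×37.324 + 2×42.656) = 92.0 kips.
Tension yield (gross): A_g = 6.9375×0.3125 = 2.168 in². φR_n = 0.90 × 50 × 2.168 = 97.6 kips.
Governing: min(184.0, 92.0, 97.6) = 92.0 kips → bearing.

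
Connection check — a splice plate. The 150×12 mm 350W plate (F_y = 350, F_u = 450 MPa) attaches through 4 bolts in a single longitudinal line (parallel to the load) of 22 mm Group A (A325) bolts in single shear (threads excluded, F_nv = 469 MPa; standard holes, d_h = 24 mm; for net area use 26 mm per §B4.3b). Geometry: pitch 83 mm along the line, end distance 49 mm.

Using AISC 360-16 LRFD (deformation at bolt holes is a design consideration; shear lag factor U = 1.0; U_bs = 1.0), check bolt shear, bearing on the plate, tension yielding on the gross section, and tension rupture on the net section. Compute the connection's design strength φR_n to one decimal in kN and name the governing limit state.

502.2 kN (net-section rupture governs)

Bolt shear: A_b = π(22)²/4 = 380.13 mm². φR_n = 0.75 × 469 × 380.13 × 4 × 1 = 534.8 kN.
Bearing (12 mm plate, F_u = 450 MPa): end bolts L_c = 49 − 24/2 = 37, R_n = min(1.2×37×12×450, 2.4×22×12×450) = 239.76 kN/bolt; interior L_c = 83 − 24 = 59, R_n = 285.12 kN/bolt. φR_n = 0.75 × (1×239.76 + 3×285.12) = 821.3 kN.
Tension yield (gross): A_g = 150×12 = 1800 mm². φR_n = 0.90 × 350 × 1800 = 567.0 kN.
Tension rupture (net): A_n = (150 − 1×26)×12 = 1488 mm² (U = 1.0, A_e = A_n). φR_n = 0.75 × 450 × 1488 = 502.2 kN.
Governing: min(534.8, 821.3, 567.0, 502.2) = 502.2 kN → net-section rupture.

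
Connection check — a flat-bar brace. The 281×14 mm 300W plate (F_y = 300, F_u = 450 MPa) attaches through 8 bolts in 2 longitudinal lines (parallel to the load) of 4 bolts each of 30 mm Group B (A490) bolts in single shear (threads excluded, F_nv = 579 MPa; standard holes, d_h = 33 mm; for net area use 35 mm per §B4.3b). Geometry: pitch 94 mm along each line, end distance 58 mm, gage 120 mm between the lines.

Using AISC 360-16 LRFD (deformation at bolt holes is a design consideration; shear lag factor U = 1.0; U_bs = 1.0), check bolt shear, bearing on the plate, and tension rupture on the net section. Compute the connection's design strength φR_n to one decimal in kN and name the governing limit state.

997.0 kN (net-section rupture governs)

Bolt shear: A_b = π(30)²/4 = 706.86 mm². φR_n = 0.75 × 579 × 706.86 × 8 × 1 = 2455.6 kN.
Bearing (14 mm plate, F_u = 450 MPa): end bolts L_c = 58 − 33/2 = 41.5, R_n = min(1.2×41.5×14×450, 2.4×30×14×450) = 313.74 kN/bolt; interior L_c = 94 − 33 = 61, R_n = 453.6 kN/bolt. φR_n = 0.75 × (2×313.74 + 6×453.6) = 2511.8 kN.
Tension rupture (net): A_n = (281 − 2×35)×14 = 2954 mm² (U = 1.0, A_e = A_n). φR_n = 0.75 × 450 × 2954 = 997.0 kN.
Governing: min(2455.6, 2511.8, 997.0) = 997.0 kN → net-section rupture.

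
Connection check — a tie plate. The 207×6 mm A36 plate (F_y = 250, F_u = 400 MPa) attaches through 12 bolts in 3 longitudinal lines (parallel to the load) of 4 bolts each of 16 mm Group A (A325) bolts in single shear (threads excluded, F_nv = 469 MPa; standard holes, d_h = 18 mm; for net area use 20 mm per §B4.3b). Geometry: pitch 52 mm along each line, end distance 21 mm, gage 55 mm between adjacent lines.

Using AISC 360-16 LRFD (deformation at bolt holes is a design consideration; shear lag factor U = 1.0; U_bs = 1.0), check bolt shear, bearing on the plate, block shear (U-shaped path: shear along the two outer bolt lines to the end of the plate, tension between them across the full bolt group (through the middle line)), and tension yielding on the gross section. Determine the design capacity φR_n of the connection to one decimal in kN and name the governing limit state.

279.5 kN (gross-section yield governs)

Bolt shear: A_b = π(16)²/4 = 201.06 mm². φR_n = 0.75 × 469 × 201.06 × 12 × 1 = 848.7 kN.
Bearing (6 mm plate, F_u = 400 MPa): end bolts L_c = 21 − 18/2 = 12, R_n = min(1.2×12×6×400, 2.4×16×6×400) = 34.56 kN/bolt; interior L_c = 52 − 18 = 34, R_n = 92.16 kN/bolt. φR_n = 0.75 × (3×34.56 + 9×92.16) = 699.8 kN.
Block shear: shear path 2×[21+3×52] = 2×177 mm, A_gv = 2124, A_nv = 2×(177 − 3.5×20)×6 = 1284 mm²; tension across gage: (110 − 2×20)×6 = 420 mm². R_n = min(0.6×400×1284, 0.6×250×2124) + 1.0×400×420 = min(308.16, 318.6) + 168 = 476.16 kN. φR_n = 0.75 × 476.16 = 357.1 kN.
Tension yield (gross): A_g = 207×6 = 1242 mm². φR_n = 0.90 × 250 × 1242 = 279.5 kN.
Governing: min(848.7, 699.8, 357.1, 279.5) = 279.5 kN → gross-section yield.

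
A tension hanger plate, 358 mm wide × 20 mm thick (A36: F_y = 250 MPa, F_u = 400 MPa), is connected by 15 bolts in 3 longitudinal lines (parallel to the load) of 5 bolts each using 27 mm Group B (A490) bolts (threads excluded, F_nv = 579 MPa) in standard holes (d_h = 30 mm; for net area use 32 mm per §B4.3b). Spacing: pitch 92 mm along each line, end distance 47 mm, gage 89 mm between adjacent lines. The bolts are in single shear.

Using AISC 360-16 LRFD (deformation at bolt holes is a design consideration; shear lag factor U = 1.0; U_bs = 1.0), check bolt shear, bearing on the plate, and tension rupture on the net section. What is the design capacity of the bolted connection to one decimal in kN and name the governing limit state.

Bolt shear: A_b = π(27)²/4 = 572.56 mm². φR_n = 0.75 × 579 × 572.56 × 15 × 1 = 3729.5 kN.
Bearing (20 mm plate, F_u = 400 MPa): end bolts L_c = 47 − 30/2 = 32, R_n = min(1.2×32×20×400, 2.4×27×20×400) = 307.2 kN/bolt; interior L_c = 92 − 30 = 62, R_n = 518.4 kN/bolt. φR_n = 0.75 × (3×307.2 + 12×518.4) = 5356.8 kN.
Tension rupture (net): A_n = (358 − 3×32)×20 = 5240 mm² (U = 1.0, A_e = A_n). φR_n = 0.75 × 400 × 5240 = 1572.0 kN.
Governing: min(3729.5, 5356.8, 1572.0) = 1572.0 kN → net-section rupture.

1572.0 kN (net-section rupture governs)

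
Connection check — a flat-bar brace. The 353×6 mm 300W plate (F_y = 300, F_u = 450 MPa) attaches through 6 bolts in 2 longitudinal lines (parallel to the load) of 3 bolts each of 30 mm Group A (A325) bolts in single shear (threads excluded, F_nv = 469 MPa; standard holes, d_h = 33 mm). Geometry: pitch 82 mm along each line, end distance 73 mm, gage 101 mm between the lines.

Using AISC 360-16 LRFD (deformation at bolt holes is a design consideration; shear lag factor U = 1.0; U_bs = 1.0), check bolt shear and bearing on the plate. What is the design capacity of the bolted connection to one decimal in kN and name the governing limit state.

Bolt shear: A_b = π(30)²/4 = 706.86 mm². φR_n = 0.75 × 469 × 706.86 × 6 × 1 = 1491.8 kN.
Bearing (6 mm plate, F_u = 450 MPa): end bolts L_c = 73 − 33/2 = 56.5, R_n = min(1.2×56.5×6×450, 2.4×30×6×450) = 183.06 kN/bolt; interior L_c = 82 − 33 = 49, R_n = 158.76 kN/bolt. φR_n = 0.75 × (2×183.06 + 4×158.76) = 750.9 kN.
Governing: min(1491.8, 750.9) = 750.9 kN → bearing.

750.9 kN (bearing governs)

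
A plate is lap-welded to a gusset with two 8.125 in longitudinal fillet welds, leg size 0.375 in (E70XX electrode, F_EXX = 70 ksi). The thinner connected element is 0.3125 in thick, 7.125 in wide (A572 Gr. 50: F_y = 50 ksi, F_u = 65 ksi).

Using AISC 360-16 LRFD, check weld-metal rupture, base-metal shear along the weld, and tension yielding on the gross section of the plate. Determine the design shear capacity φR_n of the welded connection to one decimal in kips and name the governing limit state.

100.2 kips (gross-section yield governs)

Weld metal: throat = 0.707×0.375 = 0.26513 in, L = 2×8.125 = 16.25 in. φR_n = 0.75 × 0.6 × 70 × 0.26513 × 16.25 = 135.7 kips.
Base metal shear (0.3125 in plate): yield φR_n = 1.0×0.6×50×0.3125×16.25 = 152.3 kips; rupture φR_n = 0.75×0.6×65×0.3125×16.25 = 148.5 kips; take 148.5 kips (rupture).
Tension yield (gross): A_g = 7.125×0.3125 = 2.2266 in². φR_n = 0.90 × 50 × 2.2266 = 100.2 kips.
Governing: min(135.7, 148.5, 100.2) = 100.2 kips → gross-section yield.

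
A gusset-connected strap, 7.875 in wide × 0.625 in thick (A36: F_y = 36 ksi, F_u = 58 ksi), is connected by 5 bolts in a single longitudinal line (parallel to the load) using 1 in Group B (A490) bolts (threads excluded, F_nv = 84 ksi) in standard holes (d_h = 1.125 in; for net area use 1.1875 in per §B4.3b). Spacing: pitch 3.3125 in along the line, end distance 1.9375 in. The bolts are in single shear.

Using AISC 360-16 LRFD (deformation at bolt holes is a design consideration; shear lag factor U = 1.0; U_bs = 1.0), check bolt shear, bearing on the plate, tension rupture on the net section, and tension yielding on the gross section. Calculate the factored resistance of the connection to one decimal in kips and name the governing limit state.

159.5 kips (gross-section yield governs)

Bolt shear: A_b = π(1)²/4 = 0.7854 in². φR_n = 0.75 × 84 × 0.7854 × 5 × 1 = 247.4 kips.
Bearing (0.625 in plate, F_u = 58 ksi): end bolts L_c = 1.9375 − 1.125/2 = 1.375, R_n = min(1.2×1.375×0.625×58, 2.4×1×0.625×58) = 59.813 kips/bolt; interior L_c = 3.3125 − 1.125 = 2.1875, R_n = 87 kips/bolt. φR_n = 0.75 × (1×59.813 + 4×87) = 305.9 kips.
Tension rupture (net): A_n = (7.875 − 1×1.1875)×0.625 = 4.1797 in² (U = 1.0, A_e = A_n). φR_n = 0.75 × 58 × 4.1797 = 181.8 kips.
Tension yield (gross): A_g = 7.875×0.625 = 4.9219 in². φR_n = 0.90 × 36 × 4.9219 = 159.5 kips.
Governing: min(247.4, 305.9, 181.8, 159.5) = 159.5 kips → gross-section yield.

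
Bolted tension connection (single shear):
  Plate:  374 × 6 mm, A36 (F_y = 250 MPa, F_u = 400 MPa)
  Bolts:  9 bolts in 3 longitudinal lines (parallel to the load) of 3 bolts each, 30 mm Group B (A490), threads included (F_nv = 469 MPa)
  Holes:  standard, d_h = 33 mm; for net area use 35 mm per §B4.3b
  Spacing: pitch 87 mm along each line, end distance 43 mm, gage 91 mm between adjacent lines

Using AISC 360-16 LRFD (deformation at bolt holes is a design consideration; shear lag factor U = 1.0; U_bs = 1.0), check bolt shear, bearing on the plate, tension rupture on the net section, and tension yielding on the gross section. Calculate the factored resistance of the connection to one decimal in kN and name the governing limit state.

484.2 kN (net-section rupture governs)

Bolt shear: A_b = π(30)²/4 = 706.86 mm². φR_n = 0.75 × 469 × 706.86 × 9 × 1 = 2237.7 kN.
Bearing (6 mm plate, F_u = 400 MPa): end bolts L_c = 43 − 33/2 = 26.5, R_n = min(1.2×26.5×6×400, 2.4×30×6×400) = 76.32 kN/bolt; interior L_c = 87 − 33 = 54, R_n = 155.52 kN/bolt. φR_n = 0.75 × (3×76.32 + 6×155.52) = 871.6 kN.
Tension rupture (net): A_n = (374 − 3×35)×6 = 1614 mm² (U = 1.0, A_e = A_n). φR_n = 0.75 × 400 × 1614 = 484.2 kN.
Tension yield (gross): A_g = 374×6 = 2244 mm². φR_n = 0.90 × 250 × 2244 = 504.9 kN.
Governing: min(2237.7, 871.6, 484.2, 504.9) = 484.2 kN → net-section rupture.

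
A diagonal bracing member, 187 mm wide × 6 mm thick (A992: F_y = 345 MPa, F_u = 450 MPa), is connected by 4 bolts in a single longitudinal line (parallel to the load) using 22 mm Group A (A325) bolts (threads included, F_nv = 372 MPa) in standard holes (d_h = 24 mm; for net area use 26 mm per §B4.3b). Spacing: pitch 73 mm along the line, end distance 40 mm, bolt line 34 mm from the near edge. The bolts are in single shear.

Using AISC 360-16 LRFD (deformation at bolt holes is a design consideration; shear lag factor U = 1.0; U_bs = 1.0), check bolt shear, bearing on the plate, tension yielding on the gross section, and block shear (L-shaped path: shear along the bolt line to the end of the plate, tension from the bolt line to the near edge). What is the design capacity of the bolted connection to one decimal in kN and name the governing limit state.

Bolt shear: A_b = π(22)²/4 = 380.13 mm². φR_n = 0.75 × 372 × 380.13 × 4 × 1 = 424.2 kN.
Bearing (6 mm plate, F_u = 450 MPa): end bolts L_c = 40 − 24/2 = 28, R_n = min(1.2×28×6×450, 2.4×22×6×450) = 90.72 kN/bolt; interior L_c = 73 − 24 = 49, R_n = 142.56 kN/bolt. φR_n = 0.75 × (1×90.72 + 3×142.56) = 388.8 kN.
Tension yield (gross): A_g = 187×6 = 1122 mm². φR_n = 0.90 × 345 × 1122 = 348.4 kN.
Block shear: shear path 1×[40+3×73] = 1×259 mm, A_gv = 1554, A_nv = 1×(259 − 3.5×26)×6 = 1008 mm²; tension to near edge: (34 − 0.5×26)×6 = 126 mm². R_n = min(0.6×450×1008, 0.6×345×1554) + 1.0×450×126 = min(272.16, 321.68) + 56.7 = 328.86 kN. φR_n = 0.75 × 328.86 = 246.6 kN.
Governing: min(424.2, 388.8, 348.4, 246.6) = 246.6 kN → block shear.

246.6 kN (block shear governs)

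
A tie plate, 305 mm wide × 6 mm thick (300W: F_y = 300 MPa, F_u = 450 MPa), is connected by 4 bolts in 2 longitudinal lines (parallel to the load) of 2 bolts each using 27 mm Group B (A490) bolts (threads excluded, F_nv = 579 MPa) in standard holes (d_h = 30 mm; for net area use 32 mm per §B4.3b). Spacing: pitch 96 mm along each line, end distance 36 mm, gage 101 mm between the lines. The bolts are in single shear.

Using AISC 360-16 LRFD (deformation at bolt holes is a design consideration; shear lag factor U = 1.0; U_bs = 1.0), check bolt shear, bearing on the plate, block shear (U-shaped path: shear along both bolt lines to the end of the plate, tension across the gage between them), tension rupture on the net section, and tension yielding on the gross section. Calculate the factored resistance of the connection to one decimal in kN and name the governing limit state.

343.8 kN (block shear governs)

Bolt shear: A_b = π(27)²/4 = 572.56 mm². φR_n = 0.75 × 579 × 572.56 × 4 × 1 = 994.5 kN.
Bearing (6 mm plate, F_u = 450 MPa): end bolts L_c = 36 − 30/2 = 21, R_n = min(1.2×21×6×450, 2.4×27×6×450) = 68.04 kN/bolt; interior L_c = 96 − 30 = 66, R_n = 174.96 kN/bolt. φR_n = 0.75 × (2×68.04 + 2×174.96) = 364.5 kN.
Block shear: shear path 2×[36+1×96] = 2×132 mm, A_gv = 1584, A_nv = 2×(132 − 1.5×32)×6 = 1008 mm²; tension across gage: (101 − 1×32)×6 = 414 mm². R_n = min(0.6×450×1008, 0.6×300×1584) + 1.0×450×414 = min(272.16, 285.12) + 186.3 = 458.46 kN. φR_n = 0.75 × 458.46 = 343.8 kN.
Tension rupture (net): A_n = (305 − 2×32)×6 = 1446 mm² (U = 1.0, A_e = A_n). φR_n = 0.75 × 450 × 1446 = 488.0 kN.
Tension yield (gross): A_g = 305×6 = 1830 mm². φR_n = 0.90 × 300 × 1830 = 494.1 kN.
Governing: min(994.5, 364.5, 343.8, 488.0, 494.1) = 343.8 kN → block shear.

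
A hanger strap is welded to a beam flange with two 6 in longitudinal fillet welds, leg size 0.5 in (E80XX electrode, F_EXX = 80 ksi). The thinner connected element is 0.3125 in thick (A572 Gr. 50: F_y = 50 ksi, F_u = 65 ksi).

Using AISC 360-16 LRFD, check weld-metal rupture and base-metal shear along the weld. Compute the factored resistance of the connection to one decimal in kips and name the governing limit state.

109.7 kips (base-metal shear governs)

Weld metal: throat = 0.707×0.5 = 0.3535 in, L = 2×6 = 12 in. φR_n = 0.75 × 0.6 × 80 × 0.3535 × 12 = 152.7 kips.
Base metal shear (0.3125 in plate): yield φR_n = 1.0×0.6×50×0.3125×12 = 112.5 kips; rupture φR_n = 0.75×0.6×65×0.3125×12 = 109.7 kips; take 109.7 kips (rupture).
Governing: min(152.7, 109.7) = 109.7 kips → base-metal shear.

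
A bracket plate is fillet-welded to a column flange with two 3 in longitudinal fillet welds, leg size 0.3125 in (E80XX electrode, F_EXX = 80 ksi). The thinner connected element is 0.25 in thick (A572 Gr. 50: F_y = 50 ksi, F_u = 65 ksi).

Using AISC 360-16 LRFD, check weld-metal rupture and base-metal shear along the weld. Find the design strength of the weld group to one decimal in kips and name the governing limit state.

43.9 kips (base-metal shear governs)

Weld metal: throat = 0.707×0.3125 = 0.22094 in, L = 2×3 = 6 in. φR_n = 0.75 × 0.6 × 80 × 0.22094 × 6 = 47.7 kips.
Base metal shear (0.25 in plate): yield φR_n = 1.0×0.6×50×0.25×6 = 45.0 kips; rupture φR_n = 0.75×0.6×65×0.25×6 = 43.9 kips; take 43.9 kips (rupture).
Governing: min(47.7, 43.9) = 43.9 kips → base-metal shear.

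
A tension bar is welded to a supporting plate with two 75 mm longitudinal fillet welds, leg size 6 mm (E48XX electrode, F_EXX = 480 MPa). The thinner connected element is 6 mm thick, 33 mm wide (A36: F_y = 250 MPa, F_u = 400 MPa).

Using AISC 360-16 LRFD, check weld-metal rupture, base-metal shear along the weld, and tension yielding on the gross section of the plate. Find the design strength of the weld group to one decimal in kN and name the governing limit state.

Weld metal: throat = 0.707×6 = 4.242 mm, L = 2×75 = 150 mm. φR_n = 0.75 × 0.6 × 480 × 4.242 × 150 = 137.4 kN.
Base metal shear (6 mm plate): yield φR_n = 1.0×0.6×250×6×150 = 135.0 kN; rupture φR_n = 0.75×0.6×400×6×150 = 162.0 kN; take 135.0 kN (yield).
Tension yield (gross): A_g = 33×6 = 198 mm². φR_n = 0.90 × 250 × 198 = 44.6 kN.
Governing: min(137.4, 135.0, 44.6) = 44.6 kN → gross-section yield.

44.6 kN (gross-section yield governs)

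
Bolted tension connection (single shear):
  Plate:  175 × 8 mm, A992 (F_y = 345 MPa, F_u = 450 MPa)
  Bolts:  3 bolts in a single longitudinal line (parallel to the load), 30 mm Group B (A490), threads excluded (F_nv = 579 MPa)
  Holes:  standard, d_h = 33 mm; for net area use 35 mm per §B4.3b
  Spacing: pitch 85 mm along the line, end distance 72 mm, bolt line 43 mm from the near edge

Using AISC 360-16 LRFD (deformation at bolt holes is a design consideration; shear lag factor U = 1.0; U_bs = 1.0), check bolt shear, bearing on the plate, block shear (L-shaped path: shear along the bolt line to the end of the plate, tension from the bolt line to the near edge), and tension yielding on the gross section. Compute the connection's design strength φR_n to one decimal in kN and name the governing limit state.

319.1 kN (block shear governs)

Bolt shear: A_b = π(30)²/4 = 706.86 mm². φR_n = 0.75 × 579 × 706.86 × 3 × 1 = 920.9 kN.
Bearing (8 mm plate, F_u = 450 MPa): end bolts L_c = 72 − 33/2 = 55.5, R_n = min(1.2×55.5×8×450, 2.4×30×8×450) = 239.76 kN/bolt; interior L_c = 85 − 33 = 52, R_n = 224.64 kN/bolt. φR_n = 0.75 × (1×239.76 + 2×224.64) = 516.8 kN.
Block shear: shear path 1×[72+2×85] = 1×242 mm, A_gv = 1936, A_nv = 1×(242 − 2.5×35)×8 = 1236 mm²; tension to near edge: (43 − 0.5×35)×8 = 204 mm². R_n = min(0.6×450×1236, 0.6×345×1936) + 1.0×450×204 = min(333.72, 400.75) + 91.8 = 425.52 kN. φR_n = 0.75 × 425.52 = 319.1 kN.
Tension yield (gross): A_g = 175×8 = 1400 mm². φR_n = 0.90 × 345 × 1400 = 434.7 kN.
Governing: min(920.9, 516.8, 319.1, 434.7) = 319.1 kN → block shear.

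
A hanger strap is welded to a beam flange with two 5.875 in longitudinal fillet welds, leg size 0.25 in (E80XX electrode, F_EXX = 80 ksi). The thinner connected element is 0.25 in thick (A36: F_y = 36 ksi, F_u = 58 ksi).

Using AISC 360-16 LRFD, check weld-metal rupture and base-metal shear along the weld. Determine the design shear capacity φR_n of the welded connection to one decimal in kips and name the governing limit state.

63.5 kips (base-metal shear governs)

Weld metal: throat = 0.707×0.25 = 0.17675 in, L = 2×5.875 = 11.75 in. φR_n = 0.75 × 0.6 × 80 × 0.17675 × 11.75 = 74.8 kips.
Base metal shear (0.25 in plate): yield φR_n = 1.0×0.6×36×0.25×11.75 = 63.5 kips; rupture φR_n = 0.75×0.6×58×0.25×11.75 = 76.7 kips; take 63.5 kips (yield).
Governing: min(74.8, 63.5) = 63.5 kips → base-metal shear.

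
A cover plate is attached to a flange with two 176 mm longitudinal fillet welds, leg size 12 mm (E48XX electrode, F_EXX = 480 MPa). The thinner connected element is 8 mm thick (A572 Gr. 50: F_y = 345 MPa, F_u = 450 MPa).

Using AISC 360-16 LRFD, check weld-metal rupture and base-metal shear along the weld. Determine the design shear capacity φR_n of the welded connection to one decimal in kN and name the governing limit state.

570.2 kN (base-metal shear governs)

Weld metal: throat = 0.707×12 = 8.484 mm, L = 2×176 = 352 mm. φR_n = 0.75 × 0.6 × 480 × 8.484 × 352 = 645.1 kN.
Base metal shear (8 mm plate): yield φR_n = 1.0×0.6×345×8×352 = 582.9 kN; rupture φR_n = 0.75×0.6×450×8×352 = 570.2 kN; take 570.2 kN (rupture).
Governing: min(645.1, 570.2) = 570.2 kN → base-metal shear.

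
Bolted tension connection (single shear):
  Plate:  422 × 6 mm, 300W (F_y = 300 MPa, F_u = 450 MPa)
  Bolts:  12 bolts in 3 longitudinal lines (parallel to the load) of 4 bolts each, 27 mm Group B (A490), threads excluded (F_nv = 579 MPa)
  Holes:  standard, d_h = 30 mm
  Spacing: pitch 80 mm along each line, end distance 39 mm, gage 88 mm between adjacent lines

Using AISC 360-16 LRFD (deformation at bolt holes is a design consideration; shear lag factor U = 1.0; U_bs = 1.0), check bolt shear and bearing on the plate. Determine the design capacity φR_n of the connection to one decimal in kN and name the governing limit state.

Bolt shear: A_b = π(27)²/4 = 572.56 mm². φR_n = 0.75 × 579 × 572.56 × 12 × 1 = 2983.6 kN.
Bearing (6 mm plate, F_u = 450 MPa): end bolts L_c = 39 − 30/2 = 24, R_n = min(1.2×24×6×450, 2.4×27×6×450) = 77.76 kN/bolt; interior L_c = 80 − 30 = 50, R_n = 162 kN/bolt. φR_n = 0.75 × (3×77.76 + 9×162) = 1268.5 kN.
Governing: min(2983.6, 1268.5) = 1268.5 kN → bearing.

1268.5 kN (bearing governs)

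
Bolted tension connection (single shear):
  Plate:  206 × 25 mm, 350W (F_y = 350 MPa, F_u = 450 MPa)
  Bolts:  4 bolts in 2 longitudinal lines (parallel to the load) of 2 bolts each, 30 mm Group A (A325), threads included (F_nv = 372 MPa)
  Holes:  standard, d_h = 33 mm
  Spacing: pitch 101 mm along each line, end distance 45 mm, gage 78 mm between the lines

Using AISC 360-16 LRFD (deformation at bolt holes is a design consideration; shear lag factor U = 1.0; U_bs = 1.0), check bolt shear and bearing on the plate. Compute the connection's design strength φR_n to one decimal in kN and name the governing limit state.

788.9 kN (bolt shear governs)

Bolt shear: A_b = π(30)²/4 = 706.86 mm². φR_n = 0.75 × 372 × 706.86 × 4 × 1 = 788.9 kN.
Bearing (25 mm plate, F_u = 450 MPa): end bolts L_c = 45 − 33/2 = 28.5, R_n = min(1.2×28.5×25×450, 2.4×30×25×450) = 384.75 kN/bolt; interior L_c = 101 − 33 = 68, R_n = 810 kN/bolt. φR_n = 0.75 × (2×384.75 + 2×810) = 1792.1 kN.
Governing: min(788.9, 1792.1) = 788.9 kN → bolt shear.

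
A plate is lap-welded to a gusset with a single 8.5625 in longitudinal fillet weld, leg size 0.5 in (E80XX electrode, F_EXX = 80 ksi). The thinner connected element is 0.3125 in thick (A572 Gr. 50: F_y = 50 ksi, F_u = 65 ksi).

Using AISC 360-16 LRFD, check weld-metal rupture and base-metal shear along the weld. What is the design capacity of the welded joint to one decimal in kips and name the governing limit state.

78.3 kips (base-metal shear governs)

Weld metal: throat = 0.707×0.5 = 0.3535 in, L = 8.5625 in. φR_n = 0.75 × 0.6 × 80 × 0.3535 × 8.5625 = 109.0 kips.
Base metal shear (0.3125 in plate): yield φR_n = 1.0×0.6×50×0.3125×8.5625 = 80.3 kips; rupture φR_n = 0.75×0.6×65×0.3125×8.5625 = 78.3 kips; take 78.3 kips (rupture).
Governing: min(109.0, 78.3) = 78.3 kips → base-metal shear.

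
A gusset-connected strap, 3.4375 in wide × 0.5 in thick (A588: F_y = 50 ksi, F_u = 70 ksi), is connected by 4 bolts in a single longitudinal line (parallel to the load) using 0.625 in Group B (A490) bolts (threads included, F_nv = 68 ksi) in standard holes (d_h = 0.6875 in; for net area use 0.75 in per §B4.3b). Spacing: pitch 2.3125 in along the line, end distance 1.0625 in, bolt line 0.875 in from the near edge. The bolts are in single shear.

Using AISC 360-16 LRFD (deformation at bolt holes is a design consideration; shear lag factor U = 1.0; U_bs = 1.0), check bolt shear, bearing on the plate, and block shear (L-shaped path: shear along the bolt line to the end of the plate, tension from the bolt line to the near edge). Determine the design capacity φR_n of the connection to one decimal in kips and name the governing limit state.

62.6 kips (bolt shear governs)

Bolt shear: A_b = π(0.625)²/4 = 0.3068 in². φR_n = 0.75 × 68 × 0.3068 × 4 × 1 = 62.6 kips.
Bearing (0.5 in plate, F_u = 70 ksi): end bolts L_c = 1.0625 − 0.6875/2 = 0.71875, R_n = min(1.2×0.71875×0.5×70, 2.4×0.625×0.5×70) = 30.188 kips/bolt; interior L_c = 2.3125 − 0.6875 = 1.625, R_n = 52.5 kips/bolt. φR_n = 0.75 × (1×30.188 + 3×52.5) = 140.8 kips.
Block shear: shear path 1×[1.0625+3×2.3125] = 1×8 in, A_gv = 4, A_nv = 1×(8 − 3.5×0.75)×0.5 = 2.6875 in²; tension to near edge: (0.875 − 0.5×0.75)×0.5 = 0.25 in². R_n = min(0.6×70×2.6875, 0.6×50×4) + 1.0×70×0.25 = min(112.88, 120) + 17.5 = 130.38 kips. φR_n = 0.75 × 130.38 = 97.8 kips.
Governing: min(62.6, 140.8, 97.8) = 62.6 kips → bolt shear.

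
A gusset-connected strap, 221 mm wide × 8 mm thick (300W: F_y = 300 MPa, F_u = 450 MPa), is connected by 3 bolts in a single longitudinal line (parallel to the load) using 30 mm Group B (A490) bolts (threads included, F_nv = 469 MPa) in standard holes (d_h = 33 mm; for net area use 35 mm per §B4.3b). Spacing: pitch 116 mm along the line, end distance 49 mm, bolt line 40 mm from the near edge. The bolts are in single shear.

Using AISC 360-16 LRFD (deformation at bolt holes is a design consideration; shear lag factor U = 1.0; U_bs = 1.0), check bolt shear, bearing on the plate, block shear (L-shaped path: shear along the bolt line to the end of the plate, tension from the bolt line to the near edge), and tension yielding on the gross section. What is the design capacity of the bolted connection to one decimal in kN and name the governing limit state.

364.2 kN (block shear governs)

Bolt shear: A_b = π(30)²/4 = 706.86 mm². φR_n = 0.75 × 469 × 706.86 × 3 × 1 = 745.9 kN.
Bearing (8 mm plate, F_u = 450 MPa): end bolts L_c = 49 − 33/2 = 32.5, R_n = min(1.2×32.5×8×450, 2.4×30×8×450) = 140.4 kN/bolt; interior L_c = 116 − 33 = 83, R_n = 259.2 kN/bolt. φR_n = 0.75 × (1×140.4 + 2×259.2) = 494.1 kN.
Block shear: shear path 1×[49+2×116] = 1×281 mm, A_gv = 2248, A_nv = 1×(281 − 2.5×35)×8 = 1548 mm²; tension to near edge: (40 − 0.5×35)×8 = 180 mm². R_n = min(0.6×450×1548, 0.6×300×2248) + 1.0×450×180 = min(417.96, 404.64) + 81 = 485.64 kN. φR_n = 0.75 × 485.64 = 364.2 kN.
Tension yield (gross): A_g = 221×8 = 1768 mm². φR_n = 0.90 × 300 × 1768 = 477.4 kN.
Governing: min(745.9, 494.1, 364.2, 477.4) = 364.2 kN → block shear.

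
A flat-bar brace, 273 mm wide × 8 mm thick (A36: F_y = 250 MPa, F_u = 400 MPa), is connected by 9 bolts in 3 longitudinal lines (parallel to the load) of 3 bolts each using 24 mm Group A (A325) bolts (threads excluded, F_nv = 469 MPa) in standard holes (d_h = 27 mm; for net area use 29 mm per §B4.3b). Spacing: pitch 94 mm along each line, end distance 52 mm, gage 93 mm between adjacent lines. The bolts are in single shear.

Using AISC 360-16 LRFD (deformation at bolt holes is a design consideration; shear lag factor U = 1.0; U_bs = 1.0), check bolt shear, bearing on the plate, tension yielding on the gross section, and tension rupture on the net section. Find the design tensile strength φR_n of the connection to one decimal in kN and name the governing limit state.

Bolt shear: A_b = π(24)²/4 = 452.39 mm². φR_n = 0.75 × 469 × 452.39 × 9 × 1 = 1432.2 kN.
Bearing (8 mm plate, F_u = 400 MPa): end bolts L_c = 52 − 27/2 = 38.5, R_n = min(1.2×38.5×8×400, 2.4×24×8×400) = 147.84 kN/bolt; interior L_c = 94 − 27 = 67, R_n = 184.32 kN/bolt. φR_n = 0.75 × (3×147.84 + 6×184.32) = 1162.1 kN.
Tension yield (gross): A_g = 273×8 = 2184 mm². φR_n = 0.90 × 250 × 2184 = 491.4 kN.
Tension rupture (net): A_n = (273 − 3×29)×8 = 1488 mm² (U = 1.0, A_e = A_n). φR_n = 0.75 × 400 × 1488 = 446.4 kN.
Governing: min(1432.2, 1162.1, 491.4, 446.4) = 446.4 kN → net-section rupture.

446.4 kN (net-section rupture governs)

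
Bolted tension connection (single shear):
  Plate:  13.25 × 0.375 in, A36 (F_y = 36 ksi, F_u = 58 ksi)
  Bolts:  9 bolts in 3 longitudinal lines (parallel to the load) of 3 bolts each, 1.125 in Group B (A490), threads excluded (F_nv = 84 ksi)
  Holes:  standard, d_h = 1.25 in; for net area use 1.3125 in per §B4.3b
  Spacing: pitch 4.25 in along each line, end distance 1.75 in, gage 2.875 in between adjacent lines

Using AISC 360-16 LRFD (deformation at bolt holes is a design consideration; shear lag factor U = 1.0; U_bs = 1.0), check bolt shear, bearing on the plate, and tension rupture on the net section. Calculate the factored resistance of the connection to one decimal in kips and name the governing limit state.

151.9 kips (net-section rupture governs)

Bolt shear: A_b = π(1.125)²/4 = 0.99402 in². φR_n = 0.75 × 84 × 0.99402 × 9 × 1 = 563.6 kips.
Bearing (0.375 in plate, F_u = 58 ksi): end bolts L_c = 1.75 − 1.25/2 = 1.125, R_n = min(1.2×1.125×0.375×58, 2.4×1.125×0.375×58) = 29.363 kips/bolt; interior L_c = 4.25 − 1.25 = 3, R_n = 58.725 kips/bolt. φR_n = 0.75 × (3×29.363 + 6×58.725) = 330.3 kips.
Tension rupture (net): A_n = (13.25 − 3×1.3125)×0.375 = 3.4922 in² (U = 1.0, A_e = A_n). φR_n = 0.75 × 58 × 3.4922 = 151.9 kips.
Governing: min(563.6, 330.3, 151.9) = 151.9 kips → net-section rupture.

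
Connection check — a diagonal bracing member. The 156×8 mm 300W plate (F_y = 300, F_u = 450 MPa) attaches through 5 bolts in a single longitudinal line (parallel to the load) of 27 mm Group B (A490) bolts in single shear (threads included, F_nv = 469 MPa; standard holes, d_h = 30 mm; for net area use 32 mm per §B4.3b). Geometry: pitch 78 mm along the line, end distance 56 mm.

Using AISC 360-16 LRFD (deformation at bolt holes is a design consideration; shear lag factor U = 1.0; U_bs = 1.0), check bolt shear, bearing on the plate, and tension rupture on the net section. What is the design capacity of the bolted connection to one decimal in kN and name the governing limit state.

334.8 kN (net-section rupture governs)

Bolt shear: A_b = π(27)²/4 = 572.56 mm². φR_n = 0.75 × 469 × 572.56 × 5 × 1 = 1007.0 kN.
Bearing (8 mm plate, F_u = 450 MPa): end bolts L_c = 56 − 30/2 = 41, R_n = min(1.2×41×8×450, 2.4×27×8×450) = 177.12 kN/bolt; interior L_c = 78 − 30 = 48, R_n = 207.36 kN/bolt. φR_n = 0.75 × (1×177.12 + 4×207.36) = 754.9 kN.
Tension rupture (net): A_n = (156 − 1×32)×8 = 992 mm² (U = 1.0, A_e = A_n). φR_n = 0.75 × 450 × 992 = 334.8 kN.
Governing: min(1007.0, 754.9, 334.8) = 334.8 kN → net-section rupture.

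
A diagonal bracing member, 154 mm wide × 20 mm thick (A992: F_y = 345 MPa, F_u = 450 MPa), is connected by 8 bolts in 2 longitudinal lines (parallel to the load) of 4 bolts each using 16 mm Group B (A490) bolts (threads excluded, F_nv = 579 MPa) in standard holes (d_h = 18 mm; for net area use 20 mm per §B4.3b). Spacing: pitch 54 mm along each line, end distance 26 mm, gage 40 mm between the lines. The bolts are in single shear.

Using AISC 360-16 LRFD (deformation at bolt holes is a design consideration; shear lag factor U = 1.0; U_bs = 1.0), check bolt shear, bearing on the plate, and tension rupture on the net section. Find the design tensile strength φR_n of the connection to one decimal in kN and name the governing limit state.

Bolt shear: A_b = π(16)²/4 = 201.06 mm². φR_n = 0.75 × 579 × 201.06 × 8 × 1 = 698.5 kN.
Bearing (20 mm plate, F_u = 450 MPa): end bolts L_c = 26 − 18/2 = 17, R_n = min(1.2×17×20×450, 2.4×16×20×450) = 183.6 kN/bolt; interior L_c = 54 − 18 = 36, R_n = 345.6 kN/bolt. φR_n = 0.75 × (2×183.6 + 6×345.6) = 1830.6 kN.
Tension rupture (net): A_n = (154 − 2×20)×20 = 2280 mm² (U = 1.0, A_e = A_n). φR_n = 0.75 × 450 × 2280 = 769.5 kN.
Governing: min(698.5, 1830.6, 769.5) = 698.5 kN → bolt shear.

698.5 kN (bolt shear governs)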